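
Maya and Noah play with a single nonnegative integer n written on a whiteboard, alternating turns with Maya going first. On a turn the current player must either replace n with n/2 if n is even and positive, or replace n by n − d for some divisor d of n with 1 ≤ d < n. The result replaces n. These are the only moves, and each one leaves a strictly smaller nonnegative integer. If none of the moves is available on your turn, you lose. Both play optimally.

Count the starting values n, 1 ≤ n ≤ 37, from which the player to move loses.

19

Use the standard recursion: the mover loses at a terminal position; elsewhere, the mover wins exactly when some move hands the opponent an L position.
n=0: no move → L
n=1: no move → L
n=2: W (go to 1, an L position)
n=3: L (sole option 2(W) is W)
n=4: W (go to 3, an L position)
n=5: L (sole option 4(W) is W)
n=6: W (go to 3, an L position)
n=7: L (sole option 6(W) is W)
n=8: W (go to 7, an L position)
n=9: L (options 6(W), 8(W) are all W)
n=10: W (go to 5, an L position)
n=11: L (sole option 10(W) is W)
n=12: W (go to 9, an L position)
n=13: L (sole option 12(W) is W)
n=14: W (go to 7, an L position)
n=15: L (options 10(W), 12(W), 14(W) are all W)
n=16: W (go to 15, an L position)
n=17: L (sole option 16(W) is W)
n=18: W (go to 9, an L position)
n=19: L (sole option 18(W) is W)
n=20: W (go to 15, an L position)
n=21: L (options 14(W), 18(W), 20(W) are all W)
n=22: W (go to 11, an L position)
n=23: L (sole option 22(W) is W)
n=24: W (go to 21, an L position)
n=25: L (options 20(W), 24(W) are all W)
n=26: W (go to 13, an L position)
n=27: L (options 18(W), 24(W), 26(W) are all W)
n=28: W (go to 21, an L position)
n=29: L (sole option 28(W) is W)
n=30: W (go to 15, an L position)
n=31: L (sole option 30(W) is W)
n=32: W (go to 31, an L position)
n=33: L (options 22(W), 30(W), 32(W) are all W)
n=34: W (go to 17, an L position)
n=35: L (options 28(W), 30(W), 34(W) are all W)
n=36: W (go to 27, an L position)
n=37: L (sole option 36(W) is W)
L entries with 1 ≤ n ≤ 37 (n=0 is outside the asked range and is not counted): n = 1, 3, 5, 7, 9, 11, 13, 15, 17, 19, 21, 23, 25, 27, 29, 31, 33, 35, 37; that makes 19.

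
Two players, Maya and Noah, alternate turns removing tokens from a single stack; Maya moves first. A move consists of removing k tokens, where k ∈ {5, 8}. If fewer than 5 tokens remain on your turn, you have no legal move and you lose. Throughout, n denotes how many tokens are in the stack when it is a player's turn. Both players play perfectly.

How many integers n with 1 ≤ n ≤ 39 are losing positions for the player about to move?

Compute win/loss labels from the base case upward. A position with no move is L. Any other position is W if it can reach an L in one move, else L.
n=0: no move → L
n=1: no move → L
n=2: no move → L
n=3: no move → L
n=4: no move → L
n=5: reaches L-position 0 → W
n=6: reaches L-position 1 → W
n=7: reaches L-position 2 → W
n=8: reaches L-position 3 → W
n=9: reaches L-position 4 → W
n=10: reaches L-position 2 → W
n=11: reaches L-position 3 → W
n=12: reaches L-position 4 → W
n=13: only reaches 8(W), 5(W), all W → L
n=14: only reaches 9(W), 6(W), all W → L
n=15: only reaches 10(W), 7(W), all W → L
n=16: only reaches 11(W), 8(W), all W → L
n=17: only reaches 12(W), 9(W), all W → L
n=18: reaches L-position 13 → W
n=19: reaches L-position 14 → W
n=20: reaches L-position 15 → W
n=21: reaches L-position 16 → W
n=22: reaches L-position 17 → W
n=23: reaches L-position 15 → W
n=24: reaches L-position 16 → W
n=25: reaches L-position 17 → W
n=26: only reaches 21(W), 18(W), all W → L
n=27: only reaches 22(W), 19(W), all W → L
n=28: only reaches 23(W), 20(W), all W → L
n=29: only reaches 24(W), 21(W), all W → L
n=30: only reaches 25(W), 22(W), all W → L
n=31: reaches L-position 26 → W
n=32: reaches L-position 27 → W
n=33: reaches L-position 28 → W
n=34: reaches L-position 29 → W
n=35: reaches L-position 30 → W
n=36: reaches L-position 28 → W
n=37: reaches L-position 29 → W
n=38: reaches L-position 30 → W
n=39: only reaches 34(W), 31(W), all W → L
L entries with 1 ≤ n ≤ 39 (n=0 is outside the asked range and is not counted): n = 1, 2, 3, 4, 13, 14, 15, 16, 17, 26, 27, 28, 29, 30, 39; that makes 15.

15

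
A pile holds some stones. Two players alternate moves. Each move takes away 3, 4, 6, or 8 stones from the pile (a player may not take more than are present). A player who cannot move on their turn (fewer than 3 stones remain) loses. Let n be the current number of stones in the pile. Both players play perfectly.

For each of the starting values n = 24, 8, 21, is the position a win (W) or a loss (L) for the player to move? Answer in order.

24: L, 8: W, 21: W

Build the W/L table. Terminal = L. A non-terminal position is W if it has a move to some L; otherwise it is L.
n=0: no move → L
n=1: no move → L
n=2: no move → L
n=3: reaches L-position 0 → W
n=4: reaches L-position 1 → W
n=5: reaches L-position 2 → W
n=6: reaches L-position 2 → W
n=7: reaches L-position 1 → W
n=8: reaches L-position 2 → W
n=9: reaches L-position 1 → W
n=10: reaches L-position 2 → W
n=11: only reaches 8(W), 7(W), 5(W), 3(W), all W → L
n=12: only reaches 9(W), 8(W), 6(W), 4(W), all W → L
n=13: only reaches 10(W), 9(W), 7(W), 5(W), all W → L
n=14: reaches L-position 11 → W
n=15: reaches L-position 12 → W
n=16: reaches L-position 13 → W
n=17: reaches L-position 13 → W
n=18: reaches L-position 12 → W
n=19: reaches L-position 13 → W
n=20: reaches L-position 12 → W
n=21: reaches L-position 13 → W
n=22: only reaches 19(W), 18(W), 16(W), 14(W), all W → L
n=23: only reaches 20(W), 19(W), 17(W), 15(W), all W → L
n=24: only reaches 21(W), 20(W), 18(W), 16(W), all W → L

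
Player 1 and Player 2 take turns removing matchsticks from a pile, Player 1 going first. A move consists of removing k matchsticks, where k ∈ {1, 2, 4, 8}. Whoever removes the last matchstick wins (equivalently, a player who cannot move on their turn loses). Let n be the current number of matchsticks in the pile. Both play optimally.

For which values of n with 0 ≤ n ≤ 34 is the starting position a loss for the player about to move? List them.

0, 3, 6, 9, 12, 15, 18, 21, 24, 27, 30, 33

Compute win/loss labels from the base case upward. A position with no move is L. Any other position is W if it can reach an L in one move, else L.
n=0: no move → L
n=1: →0(L), so W
n=2: →0(L), so W
n=3: →2(W), 1(W) — all W, so L
n=4: →3(L), so W
n=5: →3(L), so W
n=6: →5(W), 4(W), 2(W) — all W, so L
n=7: →6(L), so W
n=8: →6(L), so W
n=9: →8(W), 7(W), 5(W), 1(W) — all W, so L
n=10: →9(L), so W
n=11: →9(L), so W
n=12: →11(W), 10(W), 8(W), 4(W) — all W, so L
n=13: →12(L), so W
n=14: →12(L), so W
n=15: →14(W), 13(W), 11(W), 7(W) — all W, so L
n=16: →15(L), so W
n=17: →15(L), so W
n=18: →17(W), 16(W), 14(W), 10(W) — all W, so L
n=19: →18(L), so W
n=20: →18(L), so W
n=21: →20(W), 19(W), 17(W), 13(W) — all W, so L
n=22: →21(L), so W
n=23: →21(L), so W
n=24: →23(W), 22(W), 20(W), 16(W) — all W, so L
n=25: →24(L), so W
n=26: →24(L), so W
n=27: →26(W), 25(W), 23(W), 19(W) — all W, so L
n=28: →27(L), so W
n=29: →27(L), so W
n=30: →29(W), 28(W), 26(W), 22(W) — all W, so L
n=31: →30(L), so W
n=32: →30(L), so W
n=33: →32(W), 31(W), 29(W), 25(W) — all W, so L
n=34: →33(L), so W
Reading off the rows marked L gives the requested list; there are 12 such values of n.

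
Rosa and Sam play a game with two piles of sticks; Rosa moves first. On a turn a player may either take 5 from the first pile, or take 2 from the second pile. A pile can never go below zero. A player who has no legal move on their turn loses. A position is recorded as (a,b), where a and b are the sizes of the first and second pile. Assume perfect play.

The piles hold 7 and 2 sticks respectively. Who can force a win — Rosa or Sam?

Sam wins.

Classify positions by backward induction: terminal positions (no move available) are L. From any other position, the mover wins iff some move reaches an L.
No move ever increases a pile, so every position that can arise here has a ≤ 7 and b ≤ 2; it is enough to label the cells with 0 ≤ a ≤ 7 and 0 ≤ b ≤ 2.
Every move lowers a or b (never raises either), so fill the grid row by row in increasing a, and left to right within a row: each cell's successors are then already labelled.
      b=0  b=1  b=2
a=0:    L    L    W
a=1:    L    L    W
a=2:    L    L    W
a=3:    L    L    W
a=4:    L    L    W
a=5:    W    W    L
a=6:    W    W    L
a=7:    W    W    L
Cells with no legal move (terminal, hence L): (0,0), (0,1), (1,0), (1,1), (2,0), (2,1), (3,0), (3,1), (4,0), (4,1).
The remaining L cells, each justified by listing all of its moves:
(5,2): moves to (0,2)(W), (5,0)(W); every one is W ⇒ L
(6,2): moves to (1,2)(W), (6,0)(W); every one is W ⇒ L
(7,2): moves to (2,2)(W), (7,0)(W); every one is W ⇒ L
Every other cell has at least one move into one of the L cells above, so it is W.
The starting position (7,2) is L: whatever Rosa does, the opponent receives a W position.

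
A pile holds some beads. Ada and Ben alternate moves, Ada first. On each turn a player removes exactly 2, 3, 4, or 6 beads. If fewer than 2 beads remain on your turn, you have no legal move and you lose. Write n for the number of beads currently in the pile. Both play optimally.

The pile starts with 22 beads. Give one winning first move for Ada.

Use the standard recursion: the mover loses at a terminal position; elsewhere, the mover wins exactly when some move hands the opponent an L position.
n=0: no move → L
n=1: no move → L
n=2: can move to 0, which is L ⇒ W
n=3: can move to 1, which is L ⇒ W
n=4: can move to 1, which is L ⇒ W
n=5: can move to 1, which is L ⇒ W
n=6: can move to 0, which is L ⇒ W
n=7: can move to 1, which is L ⇒ W
n=8: moves to 6(W), 5(W), 4(W), 2(W); every one is W ⇒ L
n=9: moves to 7(W), 6(W), 5(W), 3(W); every one is W ⇒ L
n=10: can move to 8, which is L ⇒ W
n=11: can move to 9, which is L ⇒ W
n=12: can move to 9, which is L ⇒ W
n=13: can move to 9, which is L ⇒ W
n=14: can move to 8, which is L ⇒ W
n=15: can move to 9, which is L ⇒ W
n=16: moves to 14(W), 13(W), 12(W), 10(W); every one is W ⇒ L
n=17: moves to 15(W), 14(W), 13(W), 11(W); every one is W ⇒ L
n=18: can move to 16, which is L ⇒ W
n=19: can move to 17, which is L ⇒ W
n=20: can move to 17, which is L ⇒ W
n=21: can move to 17, which is L ⇒ W
n=22: can move to 16, which is L ⇒ W
From 22, the L positions reachable in one move are: 16.

Remove 6, leaving 16.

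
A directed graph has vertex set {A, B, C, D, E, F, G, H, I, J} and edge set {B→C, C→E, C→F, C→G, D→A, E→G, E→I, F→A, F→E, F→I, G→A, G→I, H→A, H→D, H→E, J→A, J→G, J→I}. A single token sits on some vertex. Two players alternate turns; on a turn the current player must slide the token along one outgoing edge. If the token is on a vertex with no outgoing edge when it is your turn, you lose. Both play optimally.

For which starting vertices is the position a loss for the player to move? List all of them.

A, C, I

Work bottom-up. With no move the player to move loses. Otherwise the position is W if at least one move leads to an L position for the opponent, and L if every move leads to a W.
Every edge goes from a vertex to one that appears earlier in the order A, I, G, J, E, F, D, C, B, H, so processing vertices in that order labels each vertex after all of its successors.
A: no outgoing edge → L
I: no outgoing edge → L
G: →I(L), so W
J: →I(L), so W
E: →I(L), so W
F: →I(L), so W
D: →A(L), so W
C: →F(W), E(W), G(W) — all W, so L
B: →C(L), so W
H: →A(L), so W
The losing starting vertices are exactly the entries labelled L in this table (3 of them).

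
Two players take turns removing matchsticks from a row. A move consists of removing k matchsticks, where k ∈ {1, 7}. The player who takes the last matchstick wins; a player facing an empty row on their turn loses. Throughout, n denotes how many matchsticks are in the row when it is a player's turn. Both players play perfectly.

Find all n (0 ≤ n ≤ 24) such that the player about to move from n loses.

0, 2, 4, 6, 8, 10, 12, 14, 16, 18, 20, 22, 24

Classify positions by backward induction: terminal positions (no move available) are L. From any other position, the mover wins iff some move reaches an L.
n=0: no move → L
n=1: can move to 0, which is L ⇒ W
n=2: the only move is to 1(W), a W ⇒ L
n=3: can move to 2, which is L ⇒ W
n=4: the only move is to 3(W), a W ⇒ L
n=5: can move to 4, which is L ⇒ W
n=6: the only move is to 5(W), a W ⇒ L
n=7: can move to 6, which is L ⇒ W
n=8: moves to 7(W), 1(W); every one is W ⇒ L
n=9: can move to 8, which is L ⇒ W
n=10: moves to 9(W), 3(W); every one is W ⇒ L
n=11: can move to 10, which is L ⇒ W
n=12: moves to 11(W), 5(W); every one is W ⇒ L
n=13: can move to 12, which is L ⇒ W
n=14: moves to 13(W), 7(W); every one is W ⇒ L
n=15: can move to 14, which is L ⇒ W
n=16: moves to 15(W), 9(W); every one is W ⇒ L
n=17: can move to 16, which is L ⇒ W
n=18: moves to 17(W), 11(W); every one is W ⇒ L
n=19: can move to 18, which is L ⇒ W
n=20: moves to 19(W), 13(W); every one is W ⇒ L
n=21: can move to 20, which is L ⇒ W
n=22: moves to 21(W), 15(W); every one is W ⇒ L
n=23: can move to 22, which is L ⇒ W
n=24: moves to 23(W), 17(W); every one is W ⇒ L
Reading off the rows marked L gives the requested list; there are 13 such values of n.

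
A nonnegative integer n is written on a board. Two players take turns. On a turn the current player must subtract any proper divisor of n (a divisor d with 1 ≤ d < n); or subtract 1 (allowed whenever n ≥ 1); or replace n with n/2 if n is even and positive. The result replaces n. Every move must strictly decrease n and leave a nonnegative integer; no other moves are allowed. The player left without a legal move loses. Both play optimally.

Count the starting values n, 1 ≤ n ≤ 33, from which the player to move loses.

Use the standard recursion: the mover loses at a terminal position; elsewhere, the mover wins exactly when some move hands the opponent an L position.
n=0: no move → L
n=1: W (go to 0, an L position)
n=2: L (sole option 1(W) is W)
n=3: W (go to 2, an L position)
n=4: W (go to 2, an L position)
n=5: L (sole option 4(W) is W)
n=6: W (go to 5, an L position)
n=7: L (sole option 6(W) is W)
n=8: W (go to 7, an L position)
n=9: L (options 6(W), 8(W) are all W)
n=10: W (go to 5, an L position)
n=11: L (sole option 10(W) is W)
n=12: W (go to 9, an L position)
n=13: L (sole option 12(W) is W)
n=14: W (go to 7, an L position)
n=15: L (options 10(W), 12(W), 14(W) are all W)
n=16: W (go to 15, an L position)
n=17: L (sole option 16(W) is W)
n=18: W (go to 9, an L position)
n=19: L (sole option 18(W) is W)
n=20: W (go to 15, an L position)
n=21: L (options 14(W), 18(W), 20(W) are all W)
n=22: W (go to 11, an L position)
n=23: L (sole option 22(W) is W)
n=24: W (go to 21, an L position)
n=25: L (options 20(W), 24(W) are all W)
n=26: W (go to 13, an L position)
n=27: L (options 18(W), 24(W), 26(W) are all W)
n=28: W (go to 21, an L position)
n=29: L (sole option 28(W) is W)
n=30: W (go to 15, an L position)
n=31: L (sole option 30(W) is W)
n=32: W (go to 31, an L position)
n=33: L (options 22(W), 30(W), 32(W) are all W)
L entries with 1 ≤ n ≤ 33 (n=0 is outside the asked range and is not counted): n = 2, 5, 7, 9, 11, 13, 15, 17, 19, 21, 23, 25, 27, 29, 31, 33; that makes 16.

16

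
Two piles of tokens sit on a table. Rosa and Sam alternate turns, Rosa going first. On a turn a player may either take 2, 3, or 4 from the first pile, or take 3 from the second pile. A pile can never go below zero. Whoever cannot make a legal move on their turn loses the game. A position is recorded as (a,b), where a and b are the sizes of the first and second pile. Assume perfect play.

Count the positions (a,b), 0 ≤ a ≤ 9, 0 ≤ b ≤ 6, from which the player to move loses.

Label each position W (a win for the player to move) or L (a loss). A position with no legal move is L; any other position is W exactly when some move reaches an L, and L when every move reaches a W.
Every move lowers a or b (never raises either), so fill the grid row by row in increasing a, and left to right within a row: each cell's successors are then already labelled.
      b=0  b=1  b=2  b=3  b=4  b=5  b=6
a=0:    L    L    L    W    W    W    L
a=1:    L    L    L    W    W    W    L
a=2:    W    W    W    L    L    L    W
a=3:    W    W    W    L    L    L    W
a=4:    W    W    W    W    W    W    W
a=5:    W    W    W    W    W    W    W
a=6:    L    L    L    W    W    W    L
a=7:    L    L    L    W    W    W    L
a=8:    W    W    W    L    L    L    W
a=9:    W    W    W    L    L    L    W
Cells with no legal move (terminal, hence L): (0,0), (0,1), (0,2), (1,0), (1,1), (1,2).
The remaining L cells, each justified by listing all of its moves:
(0,6): L (sole option (0,3)(W) is W)
(1,6): L (sole option (1,3)(W) is W)
(2,3): L (options (0,3)(W), (2,0)(W) are all W)
(2,4): L (options (0,4)(W), (2,1)(W) are all W)
(2,5): L (options (0,5)(W), (2,2)(W) are all W)
(3,3): L (options (1,3)(W), (0,3)(W), (3,0)(W) are all W)
(3,4): L (options (1,4)(W), (0,4)(W), (3,1)(W) are all W)
(3,5): L (options (1,5)(W), (0,5)(W), (3,2)(W) are all W)
(6,0): L (options (4,0)(W), (3,0)(W), (2,0)(W) are all W)
(6,1): L (options (4,1)(W), (3,1)(W), (2,1)(W) are all W)
(6,2): L (options (4,2)(W), (3,2)(W), (2,2)(W) are all W)
(6,6): L (options (4,6)(W), (3,6)(W), (2,6)(W), (6,3)(W) are all W)
(7,0): L (options (5,0)(W), (4,0)(W), (3,0)(W) are all W)
(7,1): L (options (5,1)(W), (4,1)(W), (3,1)(W) are all W)
(7,2): L (options (5,2)(W), (4,2)(W), (3,2)(W) are all W)
(7,6): L (options (5,6)(W), (4,6)(W), (3,6)(W), (7,3)(W) are all W)
(8,3): L (options (6,3)(W), (5,3)(W), (4,3)(W), (8,0)(W) are all W)
(8,4): L (options (6,4)(W), (5,4)(W), (4,4)(W), (8,1)(W) are all W)
(8,5): L (options (6,5)(W), (5,5)(W), (4,5)(W), (8,2)(W) are all W)
(9,3): L (options (7,3)(W), (6,3)(W), (5,3)(W), (9,0)(W) are all W)
(9,4): L (options (7,4)(W), (6,4)(W), (5,4)(W), (9,1)(W) are all W)
(9,5): L (options (7,5)(W), (6,5)(W), (5,5)(W), (9,2)(W) are all W)
Every other cell has at least one move into one of the L cells above, so it is W.
L cells per row: a=0: 4, a=1: 4, a=2: 3, a=3: 3, a=4: 0, a=5: 0, a=6: 4, a=7: 4, a=8: 3, a=9: 3; total 28.

28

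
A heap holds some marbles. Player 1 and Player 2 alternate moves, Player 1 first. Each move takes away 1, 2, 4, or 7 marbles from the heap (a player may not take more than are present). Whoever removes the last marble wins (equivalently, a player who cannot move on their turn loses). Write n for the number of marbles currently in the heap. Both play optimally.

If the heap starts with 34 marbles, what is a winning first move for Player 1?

Remove 1, leaving 33.

Build the W/L table. Terminal = L. A non-terminal position is W if it has a move to some L; otherwise it is L.
n=0: no move → L
n=1: can move to 0, which is L ⇒ W
n=2: can move to 0, which is L ⇒ W
n=3: moves to 2(W), 1(W); every one is W ⇒ L
n=4: can move to 3, which is L ⇒ W
n=5: can move to 3, which is L ⇒ W
n=6: moves to 5(W), 4(W), 2(W); every one is W ⇒ L
n=7: can move to 6, which is L ⇒ W
n=8: can move to 6, which is L ⇒ W
n=9: moves to 8(W), 7(W), 5(W), 2(W); every one is W ⇒ L
n=10: can move to 9, which is L ⇒ W
n=11: can move to 9, which is L ⇒ W
n=12: moves to 11(W), 10(W), 8(W), 5(W); every one is W ⇒ L
n=13: can move to 12, which is L ⇒ W
n=14: can move to 12, which is L ⇒ W
n=15: moves to 14(W), 13(W), 11(W), 8(W); every one is W ⇒ L
n=16: can move to 15, which is L ⇒ W
n=17: can move to 15, which is L ⇒ W
n=18: moves to 17(W), 16(W), 14(W), 11(W); every one is W ⇒ L
n=19: can move to 18, which is L ⇒ W
n=20: can move to 18, which is L ⇒ W
n=21: moves to 20(W), 19(W), 17(W), 14(W); every one is W ⇒ L
n=22: can move to 21, which is L ⇒ W
n=23: can move to 21, which is L ⇒ W
n=24: moves to 23(W), 22(W), 20(W), 17(W); every one is W ⇒ L
n=25: can move to 24, which is L ⇒ W
n=26: can move to 24, which is L ⇒ W
n=27: moves to 26(W), 25(W), 23(W), 20(W); every one is W ⇒ L
n=28: can move to 27, which is L ⇒ W
n=29: can move to 27, which is L ⇒ W
n=30: moves to 29(W), 28(W), 26(W), 23(W); every one is W ⇒ L
n=31: can move to 30, which is L ⇒ W
n=32: can move to 30, which is L ⇒ W
n=33: moves to 32(W), 31(W), 29(W), 26(W); every one is W ⇒ L
n=34: can move to 33, which is L ⇒ W
From 34, the L positions reachable in one move are: 33, 30, 27. Any move reaching one of these is winning.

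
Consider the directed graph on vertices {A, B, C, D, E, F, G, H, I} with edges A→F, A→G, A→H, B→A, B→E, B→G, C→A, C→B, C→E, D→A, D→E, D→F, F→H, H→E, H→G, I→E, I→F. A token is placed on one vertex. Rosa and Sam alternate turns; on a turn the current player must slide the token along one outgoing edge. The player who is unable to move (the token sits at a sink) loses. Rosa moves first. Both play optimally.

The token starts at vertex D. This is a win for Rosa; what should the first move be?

Compute win/loss labels from the base case upward. A position with no move is L. Any other position is W if it can reach an L in one move, else L.
Every edge goes from a vertex to one that appears earlier in the order E, G, H, F, A, D, B, C, I, so processing vertices in that order labels each vertex after all of its successors.
E: no outgoing edge → L
G: no outgoing edge → L
H: reaches L-position G → W
F: only reaches H(W), which is W → L
A: reaches L-position F → W
D: reaches L-position F → W
B: reaches L-position G → W
C: reaches L-position E → W
I: reaches L-position F → W
From D, the L positions reachable in one move are: F, E. Any move reaching one of these is winning.

Move to F.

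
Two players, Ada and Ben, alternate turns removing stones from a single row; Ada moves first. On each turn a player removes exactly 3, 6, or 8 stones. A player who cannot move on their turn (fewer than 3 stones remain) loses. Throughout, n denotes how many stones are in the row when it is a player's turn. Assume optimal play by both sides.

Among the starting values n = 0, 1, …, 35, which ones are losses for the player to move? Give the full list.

Classify positions by backward induction: terminal positions (no move available) are L. From any other position, the mover wins iff some move reaches an L.
n=0: no move → L
n=1: no move → L
n=2: no move → L
n=3: →0(L), so W
n=4: →1(L), so W
n=5: →2(L), so W
n=6: →0(L), so W
n=7: →1(L), so W
n=8: →2(L), so W
n=9: →1(L), so W
n=10: →2(L), so W
n=11: →8(W), 5(W), 3(W) — all W, so L
n=12: →9(W), 6(W), 4(W) — all W, so L
n=13: →10(W), 7(W), 5(W) — all W, so L
n=14: →11(L), so W
n=15: →12(L), so W
n=16: →13(L), so W
n=17: →11(L), so W
n=18: →12(L), so W
n=19: →13(L), so W
n=20: →12(L), so W
n=21: →13(L), so W
n=22: →19(W), 16(W), 14(W) — all W, so L
n=23: →20(W), 17(W), 15(W) — all W, so L
n=24: →21(W), 18(W), 16(W) — all W, so L
n=25: →22(L), so W
n=26: →23(L), so W
n=27: →24(L), so W
n=28: →22(L), so W
n=29: →23(L), so W
n=30: →24(L), so W
n=31: →23(L), so W
n=32: →24(L), so W
n=33: →30(W), 27(W), 25(W) — all W, so L
n=34: →31(W), 28(W), 26(W) — all W, so L
n=35: →32(W), 29(W), 27(W) — all W, so L
Reading off the rows marked L gives the requested list; there are 12 such values of n.

0, 1, 2, 11, 12, 13, 22, 23, 24, 33, 34, 35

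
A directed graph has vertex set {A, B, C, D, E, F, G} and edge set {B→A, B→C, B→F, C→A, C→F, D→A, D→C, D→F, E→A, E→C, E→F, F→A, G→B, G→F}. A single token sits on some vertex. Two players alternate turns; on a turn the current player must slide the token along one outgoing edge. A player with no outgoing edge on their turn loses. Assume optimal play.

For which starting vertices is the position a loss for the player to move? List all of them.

Label each position W (a win for the player to move) or L (a loss). A position with no legal move is L; any other position is W exactly when some move reaches an L, and L when every move reaches a W.
Every edge goes from a vertex to one that appears earlier in the order A, F, C, E, D, B, G, so processing vertices in that order labels each vertex after all of its successors.
A: no outgoing edge → L
F: reaches L-position A → W
C: reaches L-position A → W
E: reaches L-position A → W
D: reaches L-position A → W
B: reaches L-position A → W
G: only reaches B(W), F(W), all W → L
The losing starting vertices are exactly the entries labelled L in this table (2 of them).

A, G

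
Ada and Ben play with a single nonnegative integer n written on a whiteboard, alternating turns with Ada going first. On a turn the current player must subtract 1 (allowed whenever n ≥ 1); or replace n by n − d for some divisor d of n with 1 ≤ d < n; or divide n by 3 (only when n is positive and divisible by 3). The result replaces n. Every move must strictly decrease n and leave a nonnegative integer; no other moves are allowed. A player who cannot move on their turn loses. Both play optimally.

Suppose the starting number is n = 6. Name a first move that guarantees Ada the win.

Positions with no move are L. A position that does have a move is losing for the player to move precisely when every available move leads to a winning position for the opponent. Fill in the labels:
n=0: no move → L
n=1: →0(L), so W
n=2: →1(W) only, which is W, so L
n=3: →2(L), so W
n=4: →2(L), so W
n=5: →4(W) only, which is W, so L
n=6: →2(L), so W
From 6, the L positions reachable in one move are: 2, 5. Any move reaching one of these is winning.

Move to 2.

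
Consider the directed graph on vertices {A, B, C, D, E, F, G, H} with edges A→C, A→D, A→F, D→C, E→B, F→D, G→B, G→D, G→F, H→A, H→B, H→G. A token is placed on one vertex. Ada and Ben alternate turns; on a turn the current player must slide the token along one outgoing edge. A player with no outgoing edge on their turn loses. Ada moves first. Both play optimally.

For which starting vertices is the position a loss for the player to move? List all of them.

B, C, F

Build the W/L table. Terminal = L. A non-terminal position is W if it has a move to some L; otherwise it is L.
Every edge goes from a vertex to one that appears earlier in the order B, C, D, F, A, G, H, E, so processing vertices in that order labels each vertex after all of its successors.
B: no outgoing edge → L
C: no outgoing edge → L
D: reaches L-position C → W
F: only reaches D(W), which is W → L
A: reaches L-position F → W
G: reaches L-position F → W
H: reaches L-position B → W
E: reaches L-position B → W
The losing starting vertices are exactly the entries labelled L in this table (3 of them).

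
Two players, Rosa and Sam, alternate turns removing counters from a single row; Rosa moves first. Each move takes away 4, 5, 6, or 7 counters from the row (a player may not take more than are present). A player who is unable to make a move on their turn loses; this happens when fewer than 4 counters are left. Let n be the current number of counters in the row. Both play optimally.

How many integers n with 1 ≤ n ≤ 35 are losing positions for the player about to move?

14

Classify positions by backward induction: terminal positions (no move available) are L. From any other position, the mover wins iff some move reaches an L.
n=0: no move → L
n=1: no move → L
n=2: no move → L
n=3: no move → L
n=4: reaches L-position 0 → W
n=5: reaches L-position 1 → W
n=6: reaches L-position 2 → W
n=7: reaches L-position 3 → W
n=8: reaches L-position 3 → W
n=9: reaches L-position 3 → W
n=10: reaches L-position 3 → W
n=11: only reaches 7(W), 6(W), 5(W), 4(W), all W → L
n=12: only reaches 8(W), 7(W), 6(W), 5(W), all W → L
n=13: only reaches 9(W), 8(W), 7(W), 6(W), all W → L
n=14: only reaches 10(W), 9(W), 8(W), 7(W), all W → L
n=15: reaches L-position 11 → W
n=16: reaches L-position 12 → W
n=17: reaches L-position 13 → W
n=18: reaches L-position 14 → W
n=19: reaches L-position 14 → W
n=20: reaches L-position 14 → W
n=21: reaches L-position 14 → W
n=22: only reaches 18(W), 17(W), 16(W), 15(W), all W → L
n=23: only reaches 19(W), 18(W), 17(W), 16(W), all W → L
n=24: only reaches 20(W), 19(W), 18(W), 17(W), all W → L
n=25: only reaches 21(W), 20(W), 19(W), 18(W), all W → L
n=26: reaches L-position 22 → W
n=27: reaches L-position 23 → W
n=28: reaches L-position 24 → W
n=29: reaches L-position 25 → W
n=30: reaches L-position 25 → W
n=31: reaches L-position 25 → W
n=32: reaches L-position 25 → W
n=33: only reaches 29(W), 28(W), 27(W), 26(W), all W → L
n=34: only reaches 30(W), 29(W), 28(W), 27(W), all W → L
n=35: only reaches 31(W), 30(W), 29(W), 28(W), all W → L
L entries with 1 ≤ n ≤ 35 (n=0 is outside the asked range and is not counted): n = 1, 2, 3, 11, 12, 13, 14, 22, 23, 24, 25, 33, 34, 35; that makes 14.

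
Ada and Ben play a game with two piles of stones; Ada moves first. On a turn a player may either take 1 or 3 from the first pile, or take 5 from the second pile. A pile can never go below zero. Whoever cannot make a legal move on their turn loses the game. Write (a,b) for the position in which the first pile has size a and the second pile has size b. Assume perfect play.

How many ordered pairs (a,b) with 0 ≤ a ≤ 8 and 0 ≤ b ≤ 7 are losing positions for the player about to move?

37

Classify positions by backward induction: terminal positions (no move available) are L. From any other position, the mover wins iff some move reaches an L.
Every move lowers a or b (never raises either), so fill the grid row by row in increasing a, and left to right within a row: each cell's successors are then already labelled.
      b=0  b=1  b=2  b=3  b=4  b=5  b=6  b=7
a=0:    L    L    L    L    L    W    W    W
a=1:    W    W    W    W    W    L    L    L
a=2:    L    L    L    L    L    W    W    W
a=3:    W    W    W    W    W    L    L    L
a=4:    L    L    L    L    L    W    W    W
a=5:    W    W    W    W    W    L    L    L
a=6:    L    L    L    L    L    W    W    W
a=7:    W    W    W    W    W    L    L    L
a=8:    L    L    L    L    L    W    W    W
Cells with no legal move (terminal, hence L): (0,0), (0,1), (0,2), (0,3), (0,4).
The remaining L cells, each justified by listing all of its moves:
(1,5): →(0,5)(W), (1,0)(W) — all W, so L
(1,6): →(0,6)(W), (1,1)(W) — all W, so L
(1,7): →(0,7)(W), (1,2)(W) — all W, so L
(2,0): →(1,0)(W) only, which is W, so L
(2,1): →(1,1)(W) only, which is W, so L
(2,2): →(1,2)(W) only, which is W, so L
(2,3): →(1,3)(W) only, which is W, so L
(2,4): →(1,4)(W) only, which is W, so L
(3,5): →(2,5)(W), (0,5)(W), (3,0)(W) — all W, so L
(3,6): →(2,6)(W), (0,6)(W), (3,1)(W) — all W, so L
(3,7): →(2,7)(W), (0,7)(W), (3,2)(W) — all W, so L
(4,0): →(3,0)(W), (1,0)(W) — all W, so L
(4,1): →(3,1)(W), (1,1)(W) — all W, so L
(4,2): →(3,2)(W), (1,2)(W) — all W, so L
(4,3): →(3,3)(W), (1,3)(W) — all W, so L
(4,4): →(3,4)(W), (1,4)(W) — all W, so L
(5,5): →(4,5)(W), (2,5)(W), (5,0)(W) — all W, so L
(5,6): →(4,6)(W), (2,6)(W), (5,1)(W) — all W, so L
(5,7): →(4,7)(W), (2,7)(W), (5,2)(W) — all W, so L
(6,0): →(5,0)(W), (3,0)(W) — all W, so L
(6,1): →(5,1)(W), (3,1)(W) — all W, so L
(6,2): →(5,2)(W), (3,2)(W) — all W, so L
(6,3): →(5,3)(W), (3,3)(W) — all W, so L
(6,4): →(5,4)(W), (3,4)(W) — all W, so L
(7,5): →(6,5)(W), (4,5)(W), (7,0)(W) — all W, so L
(7,6): →(6,6)(W), (4,6)(W), (7,1)(W) — all W, so L
(7,7): →(6,7)(W), (4,7)(W), (7,2)(W) — all W, so L
(8,0): →(7,0)(W), (5,0)(W) — all W, so L
(8,1): →(7,1)(W), (5,1)(W) — all W, so L
(8,2): →(7,2)(W), (5,2)(W) — all W, so L
(8,3): →(7,3)(W), (5,3)(W) — all W, so L
(8,4): →(7,4)(W), (5,4)(W) — all W, so L
Every other cell has at least one move into one of the L cells above, so it is W.
L cells per row: a=0: 5, a=1: 3, a=2: 5, a=3: 3, a=4: 5, a=5: 3, a=6: 5, a=7: 3, a=8: 5; total 37.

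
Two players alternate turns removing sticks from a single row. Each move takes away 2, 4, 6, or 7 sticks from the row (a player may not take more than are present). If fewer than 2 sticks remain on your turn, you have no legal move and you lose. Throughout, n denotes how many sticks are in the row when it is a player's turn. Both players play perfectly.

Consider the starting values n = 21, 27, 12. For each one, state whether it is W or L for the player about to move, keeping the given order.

Label each position W (a win for the player to move) or L (a loss). A position with no legal move is L; any other position is W exactly when some move reaches an L, and L when every move reaches a W.
n=0: no move → L
n=1: no move → L
n=2: reaches L-position 0 → W
n=3: reaches L-position 1 → W
n=4: reaches L-position 0 → W
n=5: reaches L-position 1 → W
n=6: reaches L-position 0 → W
n=7: reaches L-position 1 → W
n=8: reaches L-position 1 → W
n=9: only reaches 7(W), 5(W), 3(W), 2(W), all W → L
n=10: only reaches 8(W), 6(W), 4(W), 3(W), all W → L
n=11: reaches L-position 9 → W
n=12: reaches L-position 10 → W
n=13: reaches L-position 9 → W
n=14: reaches L-position 10 → W
n=15: reaches L-position 9 → W
n=16: reaches L-position 10 → W
n=17: reaches L-position 10 → W
n=18: only reaches 16(W), 14(W), 12(W), 11(W), all W → L
n=19: only reaches 17(W), 15(W), 13(W), 12(W), all W → L
n=20: reaches L-position 18 → W
n=21: reaches L-position 19 → W
n=22: reaches L-position 18 → W
n=23: reaches L-position 19 → W
n=24: reaches L-position 18 → W
n=25: reaches L-position 19 → W
n=26: reaches L-position 19 → W
n=27: only reaches 25(W), 23(W), 21(W), 20(W), all W → L

21: W, 27: L, 12: W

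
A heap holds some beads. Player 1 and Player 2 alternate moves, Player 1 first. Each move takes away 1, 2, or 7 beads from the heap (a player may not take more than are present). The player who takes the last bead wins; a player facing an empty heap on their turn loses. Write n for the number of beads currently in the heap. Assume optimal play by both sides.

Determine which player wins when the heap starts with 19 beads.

Player 1 wins.

Work bottom-up. With no move the player to move loses. Otherwise the position is W if at least one move leads to an L position for the opponent, and L if every move leads to a W.
n=0: no move → L
n=1: W (go to 0, an L position)
n=2: W (go to 0, an L position)
n=3: L (options 2(W), 1(W) are all W)
n=4: W (go to 3, an L position)
n=5: W (go to 3, an L position)
n=6: L (options 5(W), 4(W) are all W)
n=7: W (go to 6, an L position)
n=8: W (go to 6, an L position)
n=9: L (options 8(W), 7(W), 2(W) are all W)
n=10: W (go to 9, an L position)
n=11: W (go to 9, an L position)
n=12: L (options 11(W), 10(W), 5(W) are all W)
n=13: W (go to 12, an L position)
n=14: W (go to 12, an L position)
n=15: L (options 14(W), 13(W), 8(W) are all W)
n=16: W (go to 15, an L position)
n=17: W (go to 15, an L position)
n=18: L (options 17(W), 16(W), 11(W) are all W)
n=19: W (go to 18, an L position)
From 19 Player 1 can remove 1, leaving 18, reaching an L position.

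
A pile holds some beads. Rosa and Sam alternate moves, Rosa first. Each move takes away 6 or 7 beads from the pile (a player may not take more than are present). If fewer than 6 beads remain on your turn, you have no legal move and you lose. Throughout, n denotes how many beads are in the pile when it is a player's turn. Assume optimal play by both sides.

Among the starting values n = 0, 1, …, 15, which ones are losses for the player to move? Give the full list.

0, 1, 2, 3, 4, 5, 13, 14, 15

Use the standard recursion: the mover loses at a terminal position; elsewhere, the mover wins exactly when some move hands the opponent an L position.
n=0: no move → L
n=1: no move → L
n=2: no move → L
n=3: no move → L
n=4: no move → L
n=5: no move → L
n=6: can move to 0, which is L ⇒ W
n=7: can move to 1, which is L ⇒ W
n=8: can move to 2, which is L ⇒ W
n=9: can move to 3, which is L ⇒ W
n=10: can move to 4, which is L ⇒ W
n=11: can move to 5, which is L ⇒ W
n=12: can move to 5, which is L ⇒ W
n=13: moves to 7(W), 6(W); every one is W ⇒ L
n=14: moves to 8(W), 7(W); every one is W ⇒ L
n=15: moves to 9(W), 8(W); every one is W ⇒ L
The losing starting values of n are exactly the entries labelled L in this table (9 of them).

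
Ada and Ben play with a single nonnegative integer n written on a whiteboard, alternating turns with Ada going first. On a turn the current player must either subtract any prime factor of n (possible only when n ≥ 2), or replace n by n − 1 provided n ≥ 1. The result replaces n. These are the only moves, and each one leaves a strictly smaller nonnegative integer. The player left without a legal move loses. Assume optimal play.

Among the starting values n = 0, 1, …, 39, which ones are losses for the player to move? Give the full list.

0, 4, 8, 12, 16, 20, 24, 28, 32, 36

Compute win/loss labels from the base case upward. A position with no move is L. Any other position is W if it can reach an L in one move, else L.
n=0: no move → L
n=1: W (go to 0, an L position)
n=2: W (go to 0, an L position)
n=3: W (go to 0, an L position)
n=4: L (options 2(W), 3(W) are all W)
n=5: W (go to 0, an L position)
n=6: W (go to 4, an L position)
n=7: W (go to 0, an L position)
n=8: L (options 6(W), 7(W) are all W)
n=9: W (go to 8, an L position)
n=10: W (go to 8, an L position)
n=11: W (go to 0, an L position)
n=12: L (options 9(W), 10(W), 11(W) are all W)
n=13: W (go to 0, an L position)
n=14: W (go to 12, an L position)
n=15: W (go to 12, an L position)
n=16: L (options 14(W), 15(W) are all W)
n=17: W (go to 0, an L position)
n=18: W (go to 16, an L position)
n=19: W (go to 0, an L position)
n=20: L (options 15(W), 18(W), 19(W) are all W)
n=21: W (go to 20, an L position)
n=22: W (go to 20, an L position)
n=23: W (go to 0, an L position)
n=24: L (options 21(W), 22(W), 23(W) are all W)
n=25: W (go to 20, an L position)
n=26: W (go to 24, an L position)
n=27: W (go to 24, an L position)
n=28: L (options 21(W), 26(W), 27(W) are all W)
n=29: W (go to 0, an L position)
n=30: W (go to 28, an L position)
n=31: W (go to 0, an L position)
n=32: L (options 30(W), 31(W) are all W)
n=33: W (go to 32, an L position)
n=34: W (go to 32, an L position)
n=35: W (go to 28, an L position)
n=36: L (options 33(W), 34(W), 35(W) are all W)
n=37: W (go to 0, an L position)
n=38: W (go to 36, an L position)
n=39: W (go to 36, an L position)
Reading off the rows marked L gives the requested list; there are 10 such values of n.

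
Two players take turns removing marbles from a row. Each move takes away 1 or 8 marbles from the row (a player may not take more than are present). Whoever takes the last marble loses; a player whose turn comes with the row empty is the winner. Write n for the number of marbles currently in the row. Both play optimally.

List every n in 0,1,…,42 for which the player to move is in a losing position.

1, 3, 5, 7, 10, 12, 14, 16, 19, 21, 23, 25, 28, 30, 32, 34, 37, 39, 41

Use the standard recursion: the mover wins at a terminal position; elsewhere, the mover wins exactly when some move hands the opponent an L position.
n=0: no move; the opponent has just taken the last marble and therefore loses → W
n=1: only reaches 0(W), which is W → L
n=2: reaches L-position 1 → W
n=3: only reaches 2(W), which is W → L
n=4: reaches L-position 3 → W
n=5: only reaches 4(W), which is W → L
n=6: reaches L-position 5 → W
n=7: only reaches 6(W), which is W → L
n=8: reaches L-position 7 → W
n=9: reaches L-position 1 → W
n=10: only reaches 9(W), 2(W), all W → L
n=11: reaches L-position 10 → W
n=12: only reaches 11(W), 4(W), all W → L
n=13: reaches L-position 12 → W
n=14: only reaches 13(W), 6(W), all W → L
n=15: reaches L-position 14 → W
n=16: only reaches 15(W), 8(W), all W → L
n=17: reaches L-position 16 → W
n=18: reaches L-position 10 → W
n=19: only reaches 18(W), 11(W), all W → L
n=20: reaches L-position 19 → W
n=21: only reaches 20(W), 13(W), all W → L
n=22: reaches L-position 21 → W
n=23: only reaches 22(W), 15(W), all W → L
n=24: reaches L-position 23 → W
n=25: only reaches 24(W), 17(W), all W → L
n=26: reaches L-position 25 → W
n=27: reaches L-position 19 → W
n=28: only reaches 27(W), 20(W), all W → L
n=29: reaches L-position 28 → W
n=30: only reaches 29(W), 22(W), all W → L
n=31: reaches L-position 30 → W
n=32: only reaches 31(W), 24(W), all W → L
n=33: reaches L-position 32 → W
n=34: only reaches 33(W), 26(W), all W → L
n=35: reaches L-position 34 → W
n=36: reaches L-position 28 → W
n=37: only reaches 36(W), 29(W), all W → L
n=38: reaches L-position 37 → W
n=39: only reaches 38(W), 31(W), all W → L
n=40: reaches L-position 39 → W
n=41: only reaches 40(W), 33(W), all W → L
n=42: reaches L-position 41 → W
Reading off the rows marked L gives the requested list; there are 19 such values of n.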